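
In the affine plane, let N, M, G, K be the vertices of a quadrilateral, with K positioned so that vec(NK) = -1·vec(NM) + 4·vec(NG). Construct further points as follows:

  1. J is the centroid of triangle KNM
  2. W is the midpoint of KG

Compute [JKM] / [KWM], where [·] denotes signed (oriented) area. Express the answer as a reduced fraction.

Work in coordinates with N = (0, 0), M = (1, 0), G = (0, 1), K = (-1, 4).
1. J is the centroid of triangle KNM ⇒ J = (0, 4/3)
2. W is the midpoint of KG ⇒ W = (-1/2, 5/2)
2·[JKM] = -4/3, 2·[KWM] = 1
[JKM]:[KWM] = -4/3:1 = -4/3

[JKM]:[KWM] = -4/3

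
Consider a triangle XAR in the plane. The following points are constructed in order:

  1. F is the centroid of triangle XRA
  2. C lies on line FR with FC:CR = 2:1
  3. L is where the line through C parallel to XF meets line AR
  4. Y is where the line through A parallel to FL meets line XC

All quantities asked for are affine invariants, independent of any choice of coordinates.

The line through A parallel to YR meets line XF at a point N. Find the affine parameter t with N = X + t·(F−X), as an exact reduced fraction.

t = 33/8

Work in coordinates with X = (0, 0), A = (1, 0), R = (0, 1).
1. F is the centroid of triangle XRA ⇒ F = (1/3, 1/3)
2. C lies on line FR with FC:CR = 2:1 ⇒ C = (1/9, 7/9)
3. L is where the line through C parallel to XF meets line AR ⇒ L = (1/6, 5/6)
4. Y is where the line through A parallel to FL meets line XC ⇒ Y = (3/10, 21/10)
through A parallel to YR: direction (-3/10, -11/10); meets XF at N = (11/8, 11/8)
N = X + t·(F−X) with t = 33/8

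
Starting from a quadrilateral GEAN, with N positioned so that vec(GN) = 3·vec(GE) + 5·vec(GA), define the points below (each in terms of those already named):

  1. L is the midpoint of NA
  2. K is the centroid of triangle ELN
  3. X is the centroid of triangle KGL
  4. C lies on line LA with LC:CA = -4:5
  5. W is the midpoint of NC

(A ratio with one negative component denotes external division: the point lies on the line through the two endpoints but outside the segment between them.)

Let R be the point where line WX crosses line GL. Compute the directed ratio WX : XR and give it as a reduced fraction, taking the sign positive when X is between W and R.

Set G = (0, 0), E = (1, 0), A = (0, 1), N = (3, 5); any affine frame gives the same invariant.
1. L is the midpoint of NA ⇒ L = (3/2, 3)
2. K is the centroid of triangle ELN ⇒ K = (11/6, 8/3)
3. X is the centroid of triangle KGL ⇒ X = (10/9, 17/9)
4. C lies on line LA with LC:CA = -4:5 ⇒ C = (15/2, 11)
5. W is the midpoint of NC ⇒ W = (21/4, 8)
line WX meets GL at R = (37/78, 37/39)
X = W + t·(R−W) with t = 13/15, so WX:XR = 13/15:2/15

WX:XR = 13/2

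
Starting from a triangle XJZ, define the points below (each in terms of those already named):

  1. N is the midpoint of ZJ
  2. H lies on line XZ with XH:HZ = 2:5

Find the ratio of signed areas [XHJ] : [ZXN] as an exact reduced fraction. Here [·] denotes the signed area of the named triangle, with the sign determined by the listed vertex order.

Work in coordinates with X = (0, 0), J = (1, 0), Z = (0, 1).
1. N is the midpoint of ZJ ⇒ N = (1/2, 1/2)
2. H lies on line XZ with XH:HZ = 2:5 ⇒ H = (0, 2/7)
2·[XHJ] = -2/7, 2·[ZXN] = 1/2
[XHJ]:[ZXN] = -2/7:1/2 = -4/7

[XHJ]:[ZXN] = -4/7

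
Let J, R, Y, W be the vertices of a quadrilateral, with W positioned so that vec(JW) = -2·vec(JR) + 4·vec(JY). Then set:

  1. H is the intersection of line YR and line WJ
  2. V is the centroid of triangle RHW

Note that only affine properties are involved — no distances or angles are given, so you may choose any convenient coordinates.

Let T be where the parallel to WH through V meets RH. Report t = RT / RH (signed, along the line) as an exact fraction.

t = 2/3

Set J = (0, 0), R = (1, 0), Y = (0, 1), W = (-2, 4); any affine frame gives the same invariant.
1. H is the intersection of line YR and line WJ ⇒ H = (-1, 2)
2. V is the centroid of triangle RHW ⇒ V = (-2/3, 2)
through V parallel to WH: direction (1, -2); meets RH at T = (-1/3, 4/3)
T = R + t·(H−R) with t = 2/3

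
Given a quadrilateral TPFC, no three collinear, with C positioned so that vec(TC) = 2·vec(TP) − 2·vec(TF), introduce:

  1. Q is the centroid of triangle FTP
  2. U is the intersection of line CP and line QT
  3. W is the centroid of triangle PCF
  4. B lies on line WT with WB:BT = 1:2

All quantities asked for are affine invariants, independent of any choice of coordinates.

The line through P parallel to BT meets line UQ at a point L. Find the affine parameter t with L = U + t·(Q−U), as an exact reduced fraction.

Work in coordinates with T = (0, 0), P = (1, 0), F = (0, 1), C = (2, -2).
1. Q is the centroid of triangle FTP ⇒ Q = (1/3, 1/3)
2. U is the intersection of line CP and line QT ⇒ U = (2/3, 2/3)
3. W is the centroid of triangle PCF ⇒ W = (1, -1/3)
4. B lies on line WT with WB:BT = 1:2 ⇒ B = (2/3, -2/9)
through P parallel to BT: direction (-2/3, 2/9); meets UQ at L = (1/4, 1/4)
L = U + t·(Q−U) with t = 5/4

t = 5/4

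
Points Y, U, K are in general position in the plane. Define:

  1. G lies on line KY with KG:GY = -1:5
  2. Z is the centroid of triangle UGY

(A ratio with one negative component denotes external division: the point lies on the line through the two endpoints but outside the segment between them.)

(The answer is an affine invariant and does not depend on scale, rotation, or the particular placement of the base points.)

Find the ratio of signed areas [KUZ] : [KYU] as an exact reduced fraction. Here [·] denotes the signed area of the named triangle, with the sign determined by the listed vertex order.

Set Y = (0, 0), U = (1, 0), K = (0, 1); any affine frame gives the same invariant.
1. G lies on line KY with KG:GY = -1:5 ⇒ G = (0, 5/4)
2. Z is the centroid of triangle UGY ⇒ Z = (1/3, 5/12)
2·[KUZ] = -1/4, 2·[KYU] = 1
[KUZ]:[KYU] = -1/4:1 = -1/4

[KUZ]:[KYU] = -1/4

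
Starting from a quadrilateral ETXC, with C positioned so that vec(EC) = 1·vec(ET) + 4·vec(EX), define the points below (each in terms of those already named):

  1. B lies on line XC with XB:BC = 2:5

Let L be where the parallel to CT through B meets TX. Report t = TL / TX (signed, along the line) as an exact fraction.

t = 5/7

Choose coordinates E = (0, 0), T = (1, 0), X = (0, 1), C = (1, 4).
1. B lies on line XC with XB:BC = 2:5 ⇒ B = (2/7, 13/7)
through B parallel to CT: direction (0, -4); meets TX at L = (2/7, 5/7)
L = T + t·(X−T) with t = 5/7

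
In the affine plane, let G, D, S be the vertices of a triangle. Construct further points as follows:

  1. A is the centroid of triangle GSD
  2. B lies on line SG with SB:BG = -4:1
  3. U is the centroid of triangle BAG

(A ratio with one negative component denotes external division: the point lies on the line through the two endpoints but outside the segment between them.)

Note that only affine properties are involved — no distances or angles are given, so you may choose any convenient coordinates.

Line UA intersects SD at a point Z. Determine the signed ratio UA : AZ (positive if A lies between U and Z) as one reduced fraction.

UA:AZ = 5/3

Set G = (0, 0), D = (1, 0), S = (0, 1); any affine frame gives the same invariant.
1. A is the centroid of triangle GSD ⇒ A = (1/3, 1/3)
2. B lies on line SG with SB:BG = -4:1 ⇒ B = (0, -1/3)
3. U is the centroid of triangle BAG ⇒ U = (1/9, 0)
line UA meets SD at Z = (7/15, 8/15)
A = U + t·(Z−U) with t = 5/8, so UA:AZ = 5/8:3/8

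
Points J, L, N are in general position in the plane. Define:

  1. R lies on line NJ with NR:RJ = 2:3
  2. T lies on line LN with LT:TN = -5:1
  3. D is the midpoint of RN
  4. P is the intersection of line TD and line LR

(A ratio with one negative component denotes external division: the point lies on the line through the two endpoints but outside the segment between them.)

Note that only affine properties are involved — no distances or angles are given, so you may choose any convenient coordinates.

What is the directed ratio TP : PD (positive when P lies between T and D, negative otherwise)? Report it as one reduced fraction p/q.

TP:PD = -5/2

Set J = (0, 0), L = (1, 0), N = (0, 1); any affine frame gives the same invariant.
1. R lies on line NJ with NR:RJ = 2:3 ⇒ R = (0, 3/5)
2. T lies on line LN with LT:TN = -5:1 ⇒ T = (-1/4, 5/4)
3. D is the midpoint of RN ⇒ D = (0, 4/5)
4. P is the intersection of line TD and line LR ⇒ P = (1/6, 1/2)
P = T + t·(D−T) with t = 5/3, so TP:PD = t:(1−t) = 5/3:-2/3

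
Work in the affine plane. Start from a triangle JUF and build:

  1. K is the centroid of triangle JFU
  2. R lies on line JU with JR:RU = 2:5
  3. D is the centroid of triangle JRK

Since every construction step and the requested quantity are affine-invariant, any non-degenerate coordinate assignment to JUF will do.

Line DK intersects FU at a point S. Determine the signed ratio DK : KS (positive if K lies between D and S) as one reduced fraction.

Choose coordinates J = (0, 0), U = (1, 0), F = (0, 1).
1. K is the centroid of triangle JFU ⇒ K = (1/3, 1/3)
2. R lies on line JU with JR:RU = 2:5 ⇒ R = (2/7, 0)
3. D is the centroid of triangle JRK ⇒ D = (13/63, 1/9)
line DK meets FU at S = (5/11, 6/11)
K = D + t·(S−D) with t = 22/43, so DK:KS = 22/43:21/43

DK:KS = 22/21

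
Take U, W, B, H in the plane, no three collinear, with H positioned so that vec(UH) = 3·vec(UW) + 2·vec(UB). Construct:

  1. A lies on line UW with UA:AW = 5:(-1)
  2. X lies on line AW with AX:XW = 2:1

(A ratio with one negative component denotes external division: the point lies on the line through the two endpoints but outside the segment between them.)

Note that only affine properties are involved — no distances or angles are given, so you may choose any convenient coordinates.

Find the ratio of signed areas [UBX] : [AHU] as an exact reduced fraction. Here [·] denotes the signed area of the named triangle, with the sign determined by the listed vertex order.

Assign U = (0, 0), W = (1, 0), B = (0, 1), H = (3, 2) — the answer is frame-independent, so this choice is without loss of generality.
1. A lies on line UW with UA:AW = 5:(-1) ⇒ A = (5/4, 0)
2. X lies on line AW with AX:XW = 2:1 ⇒ X = (13/12, 0)
2·[UBX] = -13/12, 2·[AHU] = 5/2
[UBX]:[AHU] = -13/12:5/2 = -13/30

[UBX]:[AHU] = -13/30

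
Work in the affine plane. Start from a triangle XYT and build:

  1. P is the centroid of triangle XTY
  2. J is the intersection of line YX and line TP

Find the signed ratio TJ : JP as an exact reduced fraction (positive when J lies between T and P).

Work in coordinates with X = (0, 0), Y = (1, 0), T = (0, 1).
1. P is the centroid of triangle XTY ⇒ P = (1/3, 1/3)
2. J is the intersection of line YX and line TP ⇒ J = (1/2, 0)
J = T + t·(P−T) with t = 3/2, so TJ:JP = t:(1−t) = 3/2:-1/2

TJ:JP = -3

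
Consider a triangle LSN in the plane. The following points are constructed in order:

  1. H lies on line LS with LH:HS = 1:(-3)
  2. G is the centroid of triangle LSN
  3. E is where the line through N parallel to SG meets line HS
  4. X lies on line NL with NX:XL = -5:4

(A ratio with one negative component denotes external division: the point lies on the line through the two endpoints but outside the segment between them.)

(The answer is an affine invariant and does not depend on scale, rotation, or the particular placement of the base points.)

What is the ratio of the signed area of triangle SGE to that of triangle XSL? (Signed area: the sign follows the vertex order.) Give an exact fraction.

[SGE]:[XSL] = -1/12

Assign L = (0, 0), S = (1, 0), N = (0, 1) — the answer is frame-independent, so this choice is without loss of generality.
1. H lies on line LS with LH:HS = 1:(-3) ⇒ H = (-1/2, 0)
2. G is the centroid of triangle LSN ⇒ G = (1/3, 1/3)
3. E is where the line through N parallel to SG meets line HS ⇒ E = (2, 0)
4. X lies on line NL with NX:XL = -5:4 ⇒ X = (0, -4)
2·[SGE] = -1/3, 2·[XSL] = 4
[SGE]:[XSL] = -1/3:4 = -1/12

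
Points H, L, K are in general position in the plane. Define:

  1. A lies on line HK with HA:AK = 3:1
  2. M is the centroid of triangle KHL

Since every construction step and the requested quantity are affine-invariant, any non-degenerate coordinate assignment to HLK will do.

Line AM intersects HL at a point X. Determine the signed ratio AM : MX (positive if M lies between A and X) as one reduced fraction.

AM:MX = 5/4

Set H = (0, 0), L = (1, 0), K = (0, 1); any affine frame gives the same invariant.
1. A lies on line HK with HA:AK = 3:1 ⇒ A = (0, 3/4)
2. M is the centroid of triangle KHL ⇒ M = (1/3, 1/3)
line AM meets HL at X = (3/5, 0)
M = A + t·(X−A) with t = 5/9, so AM:MX = 5/9:4/9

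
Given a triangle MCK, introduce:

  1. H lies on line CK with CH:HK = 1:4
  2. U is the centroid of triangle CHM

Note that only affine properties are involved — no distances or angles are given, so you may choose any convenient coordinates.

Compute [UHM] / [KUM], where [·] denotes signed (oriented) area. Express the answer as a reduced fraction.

[UHM]:[KUM] = -1/9

Set M = (0, 0), C = (1, 0), K = (0, 1); any affine frame gives the same invariant.
1. H lies on line CK with CH:HK = 1:4 ⇒ H = (4/5, 1/5)
2. U is the centroid of triangle CHM ⇒ U = (3/5, 1/15)
2·[UHM] = 1/15, 2·[KUM] = -3/5
[UHM]:[KUM] = 1/15:-3/5 = -1/9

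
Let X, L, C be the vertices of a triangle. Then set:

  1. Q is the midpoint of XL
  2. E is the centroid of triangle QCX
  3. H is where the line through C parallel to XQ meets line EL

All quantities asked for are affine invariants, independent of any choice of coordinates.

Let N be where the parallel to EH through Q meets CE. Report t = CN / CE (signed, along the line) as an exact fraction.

t = 4/3

Assign X = (0, 0), L = (1, 0), C = (0, 1) — the answer is frame-independent, so this choice is without loss of generality.
1. Q is the midpoint of XL ⇒ Q = (1/2, 0)
2. E is the centroid of triangle QCX ⇒ E = (1/6, 1/3)
3. H is where the line through C parallel to XQ meets line EL ⇒ H = (-3/2, 1)
through Q parallel to EH: direction (-5/3, 2/3); meets CE at N = (2/9, 1/9)
N = C + t·(E−C) with t = 4/3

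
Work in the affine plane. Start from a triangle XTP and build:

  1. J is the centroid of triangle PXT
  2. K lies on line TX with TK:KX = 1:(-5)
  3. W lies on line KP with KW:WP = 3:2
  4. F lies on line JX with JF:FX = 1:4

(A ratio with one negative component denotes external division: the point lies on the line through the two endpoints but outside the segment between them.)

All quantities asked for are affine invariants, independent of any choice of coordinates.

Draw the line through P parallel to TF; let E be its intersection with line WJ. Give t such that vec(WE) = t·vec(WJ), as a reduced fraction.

t = -2/3

Work in coordinates with X = (0, 0), T = (1, 0), P = (0, 1).
1. J is the centroid of triangle PXT ⇒ J = (1/3, 1/3)
2. K lies on line TX with TK:KX = 1:(-5) ⇒ K = (5/4, 0)
3. W lies on line KP with KW:WP = 3:2 ⇒ W = (1/2, 3/5)
4. F lies on line JX with JF:FX = 1:4 ⇒ F = (4/15, 4/15)
through P parallel to TF: direction (-11/15, 4/15); meets WJ at E = (11/18, 7/9)
E = W + t·(J−W) with t = -2/3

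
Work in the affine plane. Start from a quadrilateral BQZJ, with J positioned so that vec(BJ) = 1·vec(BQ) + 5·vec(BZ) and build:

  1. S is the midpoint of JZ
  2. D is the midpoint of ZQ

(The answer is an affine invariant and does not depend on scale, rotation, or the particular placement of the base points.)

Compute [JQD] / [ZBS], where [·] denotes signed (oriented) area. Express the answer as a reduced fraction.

Work in coordinates with B = (0, 0), Q = (1, 0), Z = (0, 1), J = (1, 5).
1. S is the midpoint of JZ ⇒ S = (1/2, 3)
2. D is the midpoint of ZQ ⇒ D = (1/2, 1/2)
2·[JQD] = -5/2, 2·[ZBS] = 1/2
[JQD]:[ZBS] = -5/2:1/2 = -5

[JQD]:[ZBS] = -5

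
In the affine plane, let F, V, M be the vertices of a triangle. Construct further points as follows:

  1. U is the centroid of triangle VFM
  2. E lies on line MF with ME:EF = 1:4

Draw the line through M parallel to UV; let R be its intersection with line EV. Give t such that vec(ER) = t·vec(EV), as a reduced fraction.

t = -2/3

Work in coordinates with F = (0, 0), V = (1, 0), M = (0, 1).
1. U is the centroid of triangle VFM ⇒ U = (1/3, 1/3)
2. E lies on line MF with ME:EF = 1:4 ⇒ E = (0, 4/5)
through M parallel to UV: direction (2/3, -1/3); meets EV at R = (-2/3, 4/3)
R = E + t·(V−E) with t = -2/3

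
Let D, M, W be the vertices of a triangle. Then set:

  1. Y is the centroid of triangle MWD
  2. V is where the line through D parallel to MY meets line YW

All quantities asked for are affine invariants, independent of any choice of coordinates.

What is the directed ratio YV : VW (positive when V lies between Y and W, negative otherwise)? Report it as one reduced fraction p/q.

YV:VW = -1/2

Set D = (0, 0), M = (1, 0), W = (0, 1); any affine frame gives the same invariant.
1. Y is the centroid of triangle MWD ⇒ Y = (1/3, 1/3)
2. V is where the line through D parallel to MY meets line YW ⇒ V = (2/3, -1/3)
V = Y + t·(W−Y) with t = -1, so YV:VW = t:(1−t) = -1:2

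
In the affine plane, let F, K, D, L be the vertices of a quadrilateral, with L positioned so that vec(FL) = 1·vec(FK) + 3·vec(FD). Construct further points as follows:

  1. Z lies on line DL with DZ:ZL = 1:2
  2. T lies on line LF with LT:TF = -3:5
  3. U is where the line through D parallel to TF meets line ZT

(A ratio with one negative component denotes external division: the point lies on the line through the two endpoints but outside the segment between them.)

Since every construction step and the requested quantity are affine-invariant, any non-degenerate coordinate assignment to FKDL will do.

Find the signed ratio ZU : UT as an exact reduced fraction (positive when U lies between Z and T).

Set F = (0, 0), K = (1, 0), D = (0, 1), L = (1, 3); any affine frame gives the same invariant.
1. Z lies on line DL with DZ:ZL = 1:2 ⇒ Z = (1/3, 5/3)
2. T lies on line LF with LT:TF = -3:5 ⇒ T = (5/2, 15/2)
3. U is where the line through D parallel to TF meets line ZT ⇒ U = (-3/4, -5/4)
U = Z + t·(T−Z) with t = -1/2, so ZU:UT = t:(1−t) = -1/2:3/2

ZU:UT = -1/3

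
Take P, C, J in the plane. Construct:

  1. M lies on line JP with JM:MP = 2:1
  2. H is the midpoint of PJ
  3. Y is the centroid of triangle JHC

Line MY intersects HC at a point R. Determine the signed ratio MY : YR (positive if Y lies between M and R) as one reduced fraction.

MY:YR = -2

Assign P = (0, 0), C = (1, 0), J = (0, 1) — the answer is frame-independent, so this choice is without loss of generality.
1. M lies on line JP with JM:MP = 2:1 ⇒ M = (0, 1/3)
2. H is the midpoint of PJ ⇒ H = (0, 1/2)
3. Y is the centroid of triangle JHC ⇒ Y = (1/3, 1/2)
line MY meets HC at R = (1/6, 5/12)
Y = M + t·(R−M) with t = 2, so MY:YR = 2:-1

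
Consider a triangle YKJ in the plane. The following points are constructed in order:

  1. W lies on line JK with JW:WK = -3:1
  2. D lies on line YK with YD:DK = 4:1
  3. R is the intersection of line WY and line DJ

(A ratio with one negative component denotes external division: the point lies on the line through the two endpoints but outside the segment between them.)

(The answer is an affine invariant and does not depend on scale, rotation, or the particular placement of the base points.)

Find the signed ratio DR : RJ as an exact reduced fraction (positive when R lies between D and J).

Assign Y = (0, 0), K = (1, 0), J = (0, 1) — the answer is frame-independent, so this choice is without loss of generality.
1. W lies on line JK with JW:WK = -3:1 ⇒ W = (3/2, -1/2)
2. D lies on line YK with YD:DK = 4:1 ⇒ D = (4/5, 0)
3. R is the intersection of line WY and line DJ ⇒ R = (12/11, -4/11)
R = D + t·(J−D) with t = -4/11, so DR:RJ = t:(1−t) = -4/11:15/11

DR:RJ = -4/15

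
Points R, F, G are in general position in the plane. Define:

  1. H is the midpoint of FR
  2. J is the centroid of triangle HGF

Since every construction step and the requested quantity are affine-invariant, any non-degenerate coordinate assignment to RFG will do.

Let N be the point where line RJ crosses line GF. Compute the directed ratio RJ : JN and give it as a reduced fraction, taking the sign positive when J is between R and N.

Set R = (0, 0), F = (1, 0), G = (0, 1); any affine frame gives the same invariant.
1. H is the midpoint of FR ⇒ H = (1/2, 0)
2. J is the centroid of triangle HGF ⇒ J = (1/2, 1/3)
line RJ meets GF at N = (3/5, 2/5)
J = R + t·(N−R) with t = 5/6, so RJ:JN = 5/6:1/6

RJ:JN = 5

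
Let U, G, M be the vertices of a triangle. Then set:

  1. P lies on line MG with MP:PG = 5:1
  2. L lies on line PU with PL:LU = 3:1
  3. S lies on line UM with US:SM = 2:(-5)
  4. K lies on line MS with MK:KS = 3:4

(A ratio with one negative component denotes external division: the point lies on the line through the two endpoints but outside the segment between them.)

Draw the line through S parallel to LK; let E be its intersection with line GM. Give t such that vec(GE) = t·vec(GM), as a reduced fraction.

Work in coordinates with U = (0, 0), G = (1, 0), M = (0, 1).
1. P lies on line MG with MP:PG = 5:1 ⇒ P = (5/6, 1/6)
2. L lies on line PU with PL:LU = 3:1 ⇒ L = (5/24, 1/24)
3. S lies on line UM with US:SM = 2:(-5) ⇒ S = (0, -2/3)
4. K lies on line MS with MK:KS = 3:4 ⇒ K = (0, 2/7)
through S parallel to LK: direction (-5/24, 41/168); meets GM at E = (-175/18, 193/18)
E = G + t·(M−G) with t = 193/18

t = 193/18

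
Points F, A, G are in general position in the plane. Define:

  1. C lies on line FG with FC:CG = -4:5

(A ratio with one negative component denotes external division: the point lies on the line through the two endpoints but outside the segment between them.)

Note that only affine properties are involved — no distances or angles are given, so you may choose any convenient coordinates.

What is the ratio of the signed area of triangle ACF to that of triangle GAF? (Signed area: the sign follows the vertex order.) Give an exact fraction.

[ACF]:[GAF] = 4

Assign F = (0, 0), A = (1, 0), G = (0, 1) — the answer is frame-independent, so this choice is without loss of generality.
1. C lies on line FG with FC:CG = -4:5 ⇒ C = (0, -4)
2·[ACF] = -4, 2·[GAF] = -1
[ACF]:[GAF] = -4:-1 = 4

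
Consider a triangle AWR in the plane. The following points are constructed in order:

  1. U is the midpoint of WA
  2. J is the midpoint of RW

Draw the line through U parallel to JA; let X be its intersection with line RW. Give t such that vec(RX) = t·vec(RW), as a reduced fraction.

Set A = (0, 0), W = (1, 0), R = (0, 1); any affine frame gives the same invariant.
1. U is the midpoint of WA ⇒ U = (1/2, 0)
2. J is the midpoint of RW ⇒ J = (1/2, 1/2)
through U parallel to JA: direction (-1/2, -1/2); meets RW at X = (3/4, 1/4)
X = R + t·(W−R) with t = 3/4

t = 3/4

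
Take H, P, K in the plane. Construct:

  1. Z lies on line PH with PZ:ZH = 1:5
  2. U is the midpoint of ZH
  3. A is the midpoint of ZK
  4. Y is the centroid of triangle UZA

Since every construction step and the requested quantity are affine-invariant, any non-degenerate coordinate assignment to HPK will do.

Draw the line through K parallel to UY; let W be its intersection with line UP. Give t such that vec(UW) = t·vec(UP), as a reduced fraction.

Set H = (0, 0), P = (1, 0), K = (0, 1); any affine frame gives the same invariant.
1. Z lies on line PH with PZ:ZH = 1:5 ⇒ Z = (5/6, 0)
2. U is the midpoint of ZH ⇒ U = (5/12, 0)
3. A is the midpoint of ZK ⇒ A = (5/12, 1/2)
4. Y is the centroid of triangle UZA ⇒ Y = (5/9, 1/6)
through K parallel to UY: direction (5/36, 1/6); meets UP at W = (-5/6, 0)
W = U + t·(P−U) with t = -15/7

t = -15/7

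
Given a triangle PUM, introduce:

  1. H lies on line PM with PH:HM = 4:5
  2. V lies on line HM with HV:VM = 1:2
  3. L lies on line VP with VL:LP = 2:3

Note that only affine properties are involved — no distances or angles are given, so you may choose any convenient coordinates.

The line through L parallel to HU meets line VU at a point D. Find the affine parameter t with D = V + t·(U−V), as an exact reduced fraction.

Work in coordinates with P = (0, 0), U = (1, 0), M = (0, 1).
1. H lies on line PM with PH:HM = 4:5 ⇒ H = (0, 4/9)
2. V lies on line HM with HV:VM = 1:2 ⇒ V = (0, 17/27)
3. L lies on line VP with VL:LP = 2:3 ⇒ L = (0, 17/45)
through L parallel to HU: direction (1, -4/9); meets VU at D = (34/25, -17/75)
D = V + t·(U−V) with t = 34/25

t = 34/25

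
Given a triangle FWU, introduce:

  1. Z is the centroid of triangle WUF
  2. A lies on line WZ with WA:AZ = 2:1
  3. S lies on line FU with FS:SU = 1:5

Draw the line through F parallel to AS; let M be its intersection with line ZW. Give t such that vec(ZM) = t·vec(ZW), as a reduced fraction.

t = 3/4

Choose coordinates F = (0, 0), W = (1, 0), U = (0, 1).
1. Z is the centroid of triangle WUF ⇒ Z = (1/3, 1/3)
2. A lies on line WZ with WA:AZ = 2:1 ⇒ A = (5/9, 2/9)
3. S lies on line FU with FS:SU = 1:5 ⇒ S = (0, 1/6)
through F parallel to AS: direction (-5/9, -1/18); meets ZW at M = (5/6, 1/12)
M = Z + t·(W−Z) with t = 3/4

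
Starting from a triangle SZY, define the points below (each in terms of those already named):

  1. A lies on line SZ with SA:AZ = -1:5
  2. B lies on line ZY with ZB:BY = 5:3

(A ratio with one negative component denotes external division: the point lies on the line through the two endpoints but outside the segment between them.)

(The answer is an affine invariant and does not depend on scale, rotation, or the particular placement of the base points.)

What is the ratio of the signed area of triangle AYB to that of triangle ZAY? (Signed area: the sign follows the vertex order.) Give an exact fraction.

[AYB]:[ZAY] = 3/8

Assign S = (0, 0), Z = (1, 0), Y = (0, 1) — the answer is frame-independent, so this choice is without loss of generality.
1. A lies on line SZ with SA:AZ = -1:5 ⇒ A = (-1/4, 0)
2. B lies on line ZY with ZB:BY = 5:3 ⇒ B = (3/8, 5/8)
2·[AYB] = -15/32, 2·[ZAY] = -5/4
[AYB]:[ZAY] = -15/32:-5/4 = 3/8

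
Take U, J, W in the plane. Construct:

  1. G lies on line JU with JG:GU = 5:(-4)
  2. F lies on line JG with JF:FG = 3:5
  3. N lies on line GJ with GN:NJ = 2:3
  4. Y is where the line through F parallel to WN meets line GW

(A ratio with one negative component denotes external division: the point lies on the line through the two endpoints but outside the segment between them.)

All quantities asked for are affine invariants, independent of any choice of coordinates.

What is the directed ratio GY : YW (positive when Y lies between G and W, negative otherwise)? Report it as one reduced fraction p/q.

Set U = (0, 0), J = (1, 0), W = (0, 1); any affine frame gives the same invariant.
1. G lies on line JU with JG:GU = 5:(-4) ⇒ G = (-4, 0)
2. F lies on line JG with JF:FG = 3:5 ⇒ F = (-7/8, 0)
3. N lies on line GJ with GN:NJ = 2:3 ⇒ N = (-2, 0)
4. Y is where the line through F parallel to WN meets line GW ⇒ Y = (9/4, 25/16)
Y = G + t·(W−G) with t = 25/16, so GY:YW = t:(1−t) = 25/16:-9/16

GY:YW = -25/9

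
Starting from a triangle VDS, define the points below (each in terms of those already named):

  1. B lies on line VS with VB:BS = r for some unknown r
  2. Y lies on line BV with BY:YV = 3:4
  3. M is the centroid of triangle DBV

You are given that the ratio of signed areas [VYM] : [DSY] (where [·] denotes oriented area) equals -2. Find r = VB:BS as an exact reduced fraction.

Assign V = (0, 0), D = (1, 0), S = (0, 1) — the answer is frame-independent, so this choice is without loss of generality.
1. With VB:BS = r, write λ = r/(r+1) so B = V + λ·(S−V); B is affine-linear in λ
2. Y lies on line BV with BY:YV = 3:4 ⇒ Y is an affine combination of earlier points and hence also affine-linear in λ
3. M is the centroid of triangle DBV ⇒ M is an affine combination of earlier points and hence also affine-linear in λ
Every point depending on B is an affine combination of B and λ-independent points, so each such coordinate is linear in λ; the λ² term in each signed area is a multiple of (S−V)×(S−V) = 0, so 2·[VYM] and 2·[DSY] are each linear in λ. Evaluating at λ=0 and λ=1:
  2·[VYM] = -4/21·λ,   2·[DSY] = -4/7·λ + 1
So [VYM]:[DSY] = (-4/21·λ) / (-4/7·λ + 1). Setting this equal to -2:
  -4/21·λ = -2·(-4/7·λ + 1)  ⇒  λ = 3/2
Then r = λ/(1−λ) = (3/2)/(-1/2) = -3. Check: with r = -3, B = (0, 3/2) and [VYM]:[DSY] = -2 as required.

r = -3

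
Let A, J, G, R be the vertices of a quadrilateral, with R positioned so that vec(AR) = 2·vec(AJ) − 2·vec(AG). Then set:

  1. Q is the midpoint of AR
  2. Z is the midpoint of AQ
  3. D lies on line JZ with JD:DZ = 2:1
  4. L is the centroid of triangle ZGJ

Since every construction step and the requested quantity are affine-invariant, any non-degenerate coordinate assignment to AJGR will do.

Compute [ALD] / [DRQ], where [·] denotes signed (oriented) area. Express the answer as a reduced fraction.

[ALD]:[DRQ] = 5/6

Set A = (0, 0), J = (1, 0), G = (0, 1), R = (2, -2); any affine frame gives the same invariant.
1. Q is the midpoint of AR ⇒ Q = (1, -1)
2. Z is the midpoint of AQ ⇒ Z = (1/2, -1/2)
3. D lies on line JZ with JD:DZ = 2:1 ⇒ D = (2/3, -1/3)
4. L is the centroid of triangle ZGJ ⇒ L = (1/2, 1/6)
2·[ALD] = -5/18, 2·[DRQ] = -1/3
[ALD]:[DRQ] = -5/18:-1/3 = 5/6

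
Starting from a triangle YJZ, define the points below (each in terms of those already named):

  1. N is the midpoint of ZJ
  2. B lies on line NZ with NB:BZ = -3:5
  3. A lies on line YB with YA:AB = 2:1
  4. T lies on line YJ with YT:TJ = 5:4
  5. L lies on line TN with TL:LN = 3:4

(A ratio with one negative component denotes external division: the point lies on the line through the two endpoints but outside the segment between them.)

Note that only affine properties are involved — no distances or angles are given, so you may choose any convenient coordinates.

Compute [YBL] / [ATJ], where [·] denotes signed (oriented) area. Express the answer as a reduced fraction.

Assign Y = (0, 0), J = (1, 0), Z = (0, 1) — the answer is frame-independent, so this choice is without loss of generality.
1. N is the midpoint of ZJ ⇒ N = (1/2, 1/2)
2. B lies on line NZ with NB:BZ = -3:5 ⇒ B = (5/4, -1/4)
3. A lies on line YB with YA:AB = 2:1 ⇒ A = (5/6, -1/6)
4. T lies on line YJ with YT:TJ = 5:4 ⇒ T = (5/9, 0)
5. L lies on line TN with TL:LN = 3:4 ⇒ L = (67/126, 3/14)
2·[YBL] = 101/252, 2·[ATJ] = -2/27
[YBL]:[ATJ] = 101/252:-2/27 = -303/56

[YBL]:[ATJ] = -303/56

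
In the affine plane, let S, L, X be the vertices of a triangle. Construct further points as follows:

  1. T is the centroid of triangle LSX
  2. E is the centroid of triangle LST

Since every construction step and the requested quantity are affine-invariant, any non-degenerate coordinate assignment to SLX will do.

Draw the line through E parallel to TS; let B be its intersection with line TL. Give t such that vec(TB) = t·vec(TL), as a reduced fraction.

Choose coordinates S = (0, 0), L = (1, 0), X = (0, 1).
1. T is the centroid of triangle LSX ⇒ T = (1/3, 1/3)
2. E is the centroid of triangle LST ⇒ E = (4/9, 1/9)
through E parallel to TS: direction (-1/3, -1/3); meets TL at B = (5/9, 2/9)
B = T + t·(L−T) with t = 1/3

t = 1/3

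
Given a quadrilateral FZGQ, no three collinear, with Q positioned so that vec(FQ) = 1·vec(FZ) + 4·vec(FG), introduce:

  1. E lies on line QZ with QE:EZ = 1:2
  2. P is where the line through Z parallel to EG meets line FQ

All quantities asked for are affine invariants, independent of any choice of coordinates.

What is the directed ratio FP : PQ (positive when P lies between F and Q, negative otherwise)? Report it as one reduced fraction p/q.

FP:PQ = -5/12

Assign F = (0, 0), Z = (1, 0), G = (0, 1), Q = (1, 4) — the answer is frame-independent, so this choice is without loss of generality.
1. E lies on line QZ with QE:EZ = 1:2 ⇒ E = (1, 8/3)
2. P is where the line through Z parallel to EG meets line FQ ⇒ P = (-5/7, -20/7)
P = F + t·(Q−F) with t = -5/7, so FP:PQ = t:(1−t) = -5/7:12/7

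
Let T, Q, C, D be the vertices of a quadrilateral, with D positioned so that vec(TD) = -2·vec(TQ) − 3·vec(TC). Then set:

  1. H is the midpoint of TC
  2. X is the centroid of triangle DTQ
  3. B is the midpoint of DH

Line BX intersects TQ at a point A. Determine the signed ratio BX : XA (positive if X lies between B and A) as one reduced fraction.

BX:XA = 1/4

Choose coordinates T = (0, 0), Q = (1, 0), C = (0, 1), D = (-2, -3).
1. H is the midpoint of TC ⇒ H = (0, 1/2)
2. X is the centroid of triangle DTQ ⇒ X = (-1/3, -1)
3. B is the midpoint of DH ⇒ B = (-1, -5/4)
line BX meets TQ at A = (7/3, 0)
X = B + t·(A−B) with t = 1/5, so BX:XA = 1/5:4/5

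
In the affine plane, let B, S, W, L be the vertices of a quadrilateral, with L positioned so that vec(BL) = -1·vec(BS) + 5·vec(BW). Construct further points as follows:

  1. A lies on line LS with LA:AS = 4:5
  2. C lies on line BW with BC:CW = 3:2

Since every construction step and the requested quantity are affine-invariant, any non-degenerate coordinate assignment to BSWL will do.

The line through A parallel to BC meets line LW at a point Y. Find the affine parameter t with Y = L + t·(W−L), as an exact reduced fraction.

t = 8/9

Set B = (0, 0), S = (1, 0), W = (0, 1), L = (-1, 5); any affine frame gives the same invariant.
1. A lies on line LS with LA:AS = 4:5 ⇒ A = (-1/9, 25/9)
2. C lies on line BW with BC:CW = 3:2 ⇒ C = (0, 3/5)
through A parallel to BC: direction (0, 3/5); meets LW at Y = (-1/9, 13/9)
Y = L + t·(W−L) with t = 8/9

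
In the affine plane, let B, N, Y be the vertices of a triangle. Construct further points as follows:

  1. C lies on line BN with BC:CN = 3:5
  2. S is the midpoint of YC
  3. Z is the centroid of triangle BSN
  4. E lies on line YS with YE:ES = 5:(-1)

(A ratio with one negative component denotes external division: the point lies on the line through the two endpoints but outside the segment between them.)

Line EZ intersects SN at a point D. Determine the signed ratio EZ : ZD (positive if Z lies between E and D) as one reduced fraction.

EZ:ZD = -17/32

Set B = (0, 0), N = (1, 0), Y = (0, 1); any affine frame gives the same invariant.
1. C lies on line BN with BC:CN = 3:5 ⇒ C = (3/8, 0)
2. S is the midpoint of YC ⇒ S = (3/16, 1/2)
3. Z is the centroid of triangle BSN ⇒ Z = (19/48, 1/6)
4. E lies on line YS with YE:ES = 5:(-1) ⇒ E = (15/64, 3/8)
line EZ meets SN at D = (25/272, 19/34)
Z = E + t·(D−E) with t = -17/15, so EZ:ZD = -17/15:32/15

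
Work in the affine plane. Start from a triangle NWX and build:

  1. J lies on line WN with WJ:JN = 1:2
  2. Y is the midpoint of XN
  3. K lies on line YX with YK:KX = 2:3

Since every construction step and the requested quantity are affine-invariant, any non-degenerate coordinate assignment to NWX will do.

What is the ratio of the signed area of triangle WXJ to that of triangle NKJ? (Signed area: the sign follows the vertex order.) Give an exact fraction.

[WXJ]:[NKJ] = -5/7

Assign N = (0, 0), W = (1, 0), X = (0, 1) — the answer is frame-independent, so this choice is without loss of generality.
1. J lies on line WN with WJ:JN = 1:2 ⇒ J = (2/3, 0)
2. Y is the midpoint of XN ⇒ Y = (0, 1/2)
3. K lies on line YX with YK:KX = 2:3 ⇒ K = (0, 7/10)
2·[WXJ] = 1/3, 2·[NKJ] = -7/15
[WXJ]:[NKJ] = 1/3:-7/15 = -5/7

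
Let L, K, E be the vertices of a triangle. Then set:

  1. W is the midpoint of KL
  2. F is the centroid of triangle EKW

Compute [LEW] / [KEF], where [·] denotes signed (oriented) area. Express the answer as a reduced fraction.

Assign L = (0, 0), K = (1, 0), E = (0, 1) — the answer is frame-independent, so this choice is without loss of generality.
1. W is the midpoint of KL ⇒ W = (1/2, 0)
2. F is the centroid of triangle EKW ⇒ F = (1/2, 1/3)
2·[LEW] = -1/2, 2·[KEF] = 1/6
[LEW]:[KEF] = -1/2:1/6 = -3

[LEW]:[KEF] = -3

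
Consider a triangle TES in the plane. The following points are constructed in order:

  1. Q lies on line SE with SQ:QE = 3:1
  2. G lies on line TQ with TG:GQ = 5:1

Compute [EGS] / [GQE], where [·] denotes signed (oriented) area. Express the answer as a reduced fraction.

Assign T = (0, 0), E = (1, 0), S = (0, 1) — the answer is frame-independent, so this choice is without loss of generality.
1. Q lies on line SE with SQ:QE = 3:1 ⇒ Q = (3/4, 1/4)
2. G lies on line TQ with TG:GQ = 5:1 ⇒ G = (5/8, 5/24)
2·[EGS] = -1/6, 2·[GQE] = -1/24
[EGS]:[GQE] = -1/6:-1/24 = 4

[EGS]:[GQE] = 4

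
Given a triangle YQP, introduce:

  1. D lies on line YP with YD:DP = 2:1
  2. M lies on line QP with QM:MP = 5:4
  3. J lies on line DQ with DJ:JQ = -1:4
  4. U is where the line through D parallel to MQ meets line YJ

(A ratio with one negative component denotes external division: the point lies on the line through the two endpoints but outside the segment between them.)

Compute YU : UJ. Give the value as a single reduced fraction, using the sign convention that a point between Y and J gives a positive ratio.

Choose coordinates Y = (0, 0), Q = (1, 0), P = (0, 1).
1. D lies on line YP with YD:DP = 2:1 ⇒ D = (0, 2/3)
2. M lies on line QP with QM:MP = 5:4 ⇒ M = (4/9, 5/9)
3. J lies on line DQ with DJ:JQ = -1:4 ⇒ J = (-1/3, 8/9)
4. U is where the line through D parallel to MQ meets line YJ ⇒ U = (-2/5, 16/15)
U = Y + t·(J−Y) with t = 6/5, so YU:UJ = t:(1−t) = 6/5:-1/5

YU:UJ = -6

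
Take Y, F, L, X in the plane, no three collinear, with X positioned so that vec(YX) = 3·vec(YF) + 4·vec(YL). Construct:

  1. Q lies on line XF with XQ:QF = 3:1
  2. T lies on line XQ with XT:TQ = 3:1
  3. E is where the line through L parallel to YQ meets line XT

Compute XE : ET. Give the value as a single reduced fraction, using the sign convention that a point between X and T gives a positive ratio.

XE:ET = 2

Assign Y = (0, 0), F = (1, 0), L = (0, 1), X = (3, 4) — the answer is frame-independent, so this choice is without loss of generality.
1. Q lies on line XF with XQ:QF = 3:1 ⇒ Q = (3/2, 1)
2. T lies on line XQ with XT:TQ = 3:1 ⇒ T = (15/8, 7/4)
3. E is where the line through L parallel to YQ meets line XT ⇒ E = (9/4, 5/2)
E = X + t·(T−X) with t = 2/3, so XE:ET = t:(1−t) = 2/3:1/3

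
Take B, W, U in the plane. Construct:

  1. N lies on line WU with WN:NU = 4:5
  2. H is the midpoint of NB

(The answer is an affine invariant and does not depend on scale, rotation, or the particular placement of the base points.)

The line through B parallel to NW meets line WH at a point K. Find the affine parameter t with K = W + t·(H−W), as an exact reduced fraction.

Assign B = (0, 0), W = (1, 0), U = (0, 1) — the answer is frame-independent, so this choice is without loss of generality.
1. N lies on line WU with WN:NU = 4:5 ⇒ N = (5/9, 4/9)
2. H is the midpoint of NB ⇒ H = (5/18, 2/9)
through B parallel to NW: direction (4/9, -4/9); meets WH at K = (-4/9, 4/9)
K = W + t·(H−W) with t = 2

t = 2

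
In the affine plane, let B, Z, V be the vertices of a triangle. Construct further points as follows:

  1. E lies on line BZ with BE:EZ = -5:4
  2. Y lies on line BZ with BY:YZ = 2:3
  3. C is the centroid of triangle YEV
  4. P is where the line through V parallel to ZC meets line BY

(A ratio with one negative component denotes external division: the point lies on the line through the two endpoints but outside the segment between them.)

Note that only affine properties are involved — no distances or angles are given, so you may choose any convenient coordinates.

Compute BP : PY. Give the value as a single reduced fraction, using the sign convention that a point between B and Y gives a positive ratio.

Choose coordinates B = (0, 0), Z = (1, 0), V = (0, 1).
1. E lies on line BZ with BE:EZ = -5:4 ⇒ E = (5, 0)
2. Y lies on line BZ with BY:YZ = 2:3 ⇒ Y = (2/5, 0)
3. C is the centroid of triangle YEV ⇒ C = (9/5, 1/3)
4. P is where the line through V parallel to ZC meets line BY ⇒ P = (-12/5, 0)
P = B + t·(Y−B) with t = -6, so BP:PY = t:(1−t) = -6:7

BP:PY = -6/7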